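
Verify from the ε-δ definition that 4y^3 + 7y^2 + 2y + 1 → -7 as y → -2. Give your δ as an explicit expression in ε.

Let ε > 0. We want δ > 0 such that 0 < |y + 2| < δ implies |(4y^3 + 7y^2 + 2y + 1) + 7| < ε.
(4y^3 + 7y^2 + 2y + 1) + 7 = 4y^3 + 7y^2 + 2y + 8 = (y + 2)(4y^2 - y + 4).
So |(4y^3 + 7y^2 + 2y + 1) + 7| = |y + 2|·|4y^2 - y + 4|.
Assume first that |y + 2| < 1, so |y| < 3. Then |4y^2 - y + 4| ≤ 4·3^2 + 3 + 4 = 43.
Hence |(4y^3 + 7y^2 + 2y + 1) + 7| ≤ 43|y + 2| < ε provided |y + 2| < ε/43.
Choosing δ = min(1, ε/43) ensures both conditions, hence |(4y^3 + 7y^2 + 2y + 1) + 7| < ε.

δ = min(1, ε/43)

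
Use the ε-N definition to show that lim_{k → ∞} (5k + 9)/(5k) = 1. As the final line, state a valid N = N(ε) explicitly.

N = (9/5)/ε

Fix ε > 0. For k ≥ 1, |(5k + 9)/(5k) − 1| = |45|/(5(5k)) = 45/(5(5k)).
Since 5k ≥ 5k for k ≥ 1, this is ≤ 45/(5·5k) = (9/5)/k.
So |(5k + 9)/(5k) − 1| < ε whenever k > (9/5)/ε.
Take N = (9/5)/ε. If k > N then |(5k + 9)/(5k) − 1| ≤ (9/5)/k < ε.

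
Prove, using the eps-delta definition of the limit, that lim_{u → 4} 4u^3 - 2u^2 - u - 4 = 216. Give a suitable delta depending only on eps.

delta = min(2, eps/283)

Let eps > 0. We want delta > 0 such that 0 < |u − 4| < delta implies |(4u^3 - 2u^2 - u - 4) − 216| < eps.
(4u^3 - 2u^2 - u - 4) − 216 = 4u^3 - 2u^2 - u - 220 = (u − 4)(4u^2 + 14u + 55).
So |(4u^3 - 2u^2 - u - 4) − 216| = |u − 4|·|4u^2 + 14u + 55|.
Assume first that |u − 4| < 2, so |u| < 6. Then |4u^2 + 14u + 55| ≤ 4·6^2 + 14·6 + 55 = 283.
Hence |(4u^3 - 2u^2 - u - 4) − 216| ≤ 283|u − 4| < eps provided |u − 4| < eps/283.
Take delta = min(2, eps/283). Then 0 < |u − 4| < delta gives both |u − 4| < 2 and |u − 4| < eps/283, so |(4u^3 - 2u^2 - u - 4) − 216| < eps.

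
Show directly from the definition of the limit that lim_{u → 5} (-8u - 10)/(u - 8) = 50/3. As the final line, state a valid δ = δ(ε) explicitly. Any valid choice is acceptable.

Let ε > 0 be given. We want δ > 0 with 0 < |u − 5| < δ ⇒ |(-8u - 10)/(u - 8) − (50/3)| < ε.
Combining over a common denominator, (-8u - 10)/(u - 8) − (50/3) = [(-8u - 10)·(-3) − (-50)·(u - 8)] / [(-3)·(u - 8)] = 74(u − 5) / ((-3)(u - 8)).
So |(-8u - 10)/(u - 8) − (50/3)| = 74|u − 5| / (3·|u − 8|).
Require δ ≤ 3/2, so |u − 8| ≥ |-3| − |u − 5| > 3 − 3/2 = 3/2.
Hence |(-8u - 10)/(u - 8) − (50/3)| < 74|u − 5|/(3·(3/2)) = (148/9)|u − 5|, which is < ε once |u − 5| < (9/148)ε.
Take δ = min(3/2, (9/148)ε). Then 0 < |u − 5| < δ forces both bounds, so |(-8u - 10)/(u - 8) − (50/3)| < ε.

δ = min(3/2, (9/148)ε)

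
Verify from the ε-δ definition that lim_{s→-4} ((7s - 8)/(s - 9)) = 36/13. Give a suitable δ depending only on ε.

Fix ε > 0. We want δ > 0 with 0 < |s + 4| < δ ⇒ |(7s - 8)/(s - 9) − (36/13)| < ε.
Combining over a common denominator, (7s - 8)/(s - 9) − (36/13) = [(7s - 8)·(-13) − (-36)·(s - 9)] / [(-13)·(s - 9)] = -55(s + 4) / ((-13)(s - 9)).
So |(7s - 8)/(s - 9) − (36/13)| = 55|s + 4| / (13·|s − 9|).
Require δ ≤ 13/2, so |s − 9| ≥ |-13| − |s + 4| > 13 − 13/2 = 13/2.
Hence |(7s - 8)/(s - 9) − (36/13)| < 55|s + 4|/(13·(13/2)) = (110/169)|s + 4|, which is < ε once |s + 4| < (169/110)ε.
Take δ = min(13/2, (169/110)ε). Then 0 < |s + 4| < δ forces both bounds, so |(7s - 8)/(s - 9) − (36/13)| < ε.

δ = min(13/2, (169/110)ε)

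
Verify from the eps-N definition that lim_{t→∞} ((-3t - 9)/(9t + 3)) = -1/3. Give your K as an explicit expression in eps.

K = (8/9)/eps

Fix eps > 0. We seek K > 0 such that t > K implies |(-3t - 9)/(9t + 3) + 1/3| < eps.
(-3t - 9)/(9t + 3) + 1/3 = (9(-3t - 9) − (-3)(9t + 3)) / (9(9t + 3)) = -72/(9(9t + 3)).
For t > 0 we have 9t + 3 > 9t, so |(-3t - 9)/(9t + 3) + 1/3| = 72/(9(9t + 3)) < 72/(9·9t) = (8/9)/t.
Thus |(-3t - 9)/(9t + 3) + 1/3| < eps whenever t > (8/9)/eps.
Take K = (8/9)/eps. If t > K then |(-3t - 9)/(9t + 3) + 1/3| < (8/9)/t < eps.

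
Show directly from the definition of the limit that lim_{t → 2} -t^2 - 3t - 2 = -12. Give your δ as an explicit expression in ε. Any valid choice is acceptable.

δ = min(1, ε/8)

Fix ε > 0. We want δ > 0 such that 0 < |t − 2| < δ implies |(-t^2 - 3t - 2) + 12| < ε.
(-t^2 - 3t - 2) + 12 = -t^2 - 3t + 10 = (t − 2)(-t - 5).
So |(-t^2 - 3t - 2) + 12| = |t − 2|·|-t - 5|.
Require δ ≤ 1. Then |t − 2| < 1 gives |t| < 3, and by the triangle inequality |-t - 5| ≤ 3 + 5 = 8.
Hence |(-t^2 - 3t - 2) + 12| ≤ 8|t − 2| < ε provided |t − 2| < ε/8.
Take δ = min(1, ε/8). Then 0 < |t − 2| < δ gives both |t − 2| < 1 and |t − 2| < ε/8, so |(-t^2 - 3t - 2) + 12| < ε.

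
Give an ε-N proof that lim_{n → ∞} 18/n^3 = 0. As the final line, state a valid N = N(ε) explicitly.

N = (18/ε)^{1/3}

Let ε > 0 be given. For n ≥ 1, |18/n^3 − 0| = 18/n^3.
18/n^3 < ε ⇔ n^3 > 18/ε ⇔ n > (18/ε)^{1/3}.
Take N = (18/ε)^{1/3}. Then n > N implies 18/n^3 < ε.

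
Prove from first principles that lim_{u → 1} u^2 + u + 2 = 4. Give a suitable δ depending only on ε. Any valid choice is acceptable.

δ = min(1, ε/4)

Let ε > 0. We want δ > 0 such that 0 < |u − 1| < δ implies |(u^2 + u + 2) − 4| < ε.
(u^2 + u + 2) − 4 = u^2 + u - 2 = (u − 1)(u + 2).
So |(u^2 + u + 2) − 4| = |u − 1|·|u + 2|.
Assume first that |u − 1| < 1, so |u| < 2. Then |u + 2| ≤ 2 + 2 = 4.
Hence |(u^2 + u + 2) − 4| ≤ 4|u − 1| < ε provided |u − 1| < ε/4.
Take δ = min(1, ε/4). Then 0 < |u − 1| < δ gives both |u − 1| < 1 and |u − 1| < ε/4, so |(u^2 + u + 2) − 4| < ε.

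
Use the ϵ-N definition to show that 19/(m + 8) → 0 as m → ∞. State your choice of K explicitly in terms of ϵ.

K = 19/ϵ

Let ϵ > 0 be given. For m ≥ 1, |19/(m + 8) − 0| = 19/(m + 8) ≤ 19/m.
We need 19/m < ϵ, i.e. m > 19/ϵ.
Take K = 19/ϵ. If m > K then |19/(m + 8)| ≤ 19/m < ϵ.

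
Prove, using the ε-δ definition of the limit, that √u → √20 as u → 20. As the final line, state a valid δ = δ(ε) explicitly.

δ = min(20, √20·ε)

Let ε > 0. We want δ > 0 such that 0 < |u − 20| < δ implies |√u − √20| < ε.
Rationalise: √u − √20 = (u − 20)/(√u + √20), so |√u − √20| = |u − 20|/(√u + √20).
Restrict δ ≤ 20 so that |u − 20| < 20 forces u > 0, and then √u + √20 > √20.
Hence |√u − √20| < |u − 20|/√20, which is < ε once |u − 20| < √20·ε.
Take δ = min(20, √20·ε). If 0 < |u − 20| < δ then u > 0 and |√u − √20| < |u − 20|/√20 < ε.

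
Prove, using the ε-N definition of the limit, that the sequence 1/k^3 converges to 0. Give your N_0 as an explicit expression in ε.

Fix ε > 0. For k ≥ 1, |1/k^3 − 0| = 1/k^3.
1/k^3 < ε ⇔ k^3 > 1/ε ⇔ k > (1/ε)^{1/3}.
Take N_0 = (1/ε)^{1/3}. Then k > N_0 implies 1/k^3 < ε.

N_0 = (1/ε)^{1/3}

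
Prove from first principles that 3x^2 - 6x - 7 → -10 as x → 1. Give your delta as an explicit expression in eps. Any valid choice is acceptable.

Let eps > 0 be given. We want delta > 0 such that 0 < |x − 1| < delta implies |(3x^2 - 6x - 7) + 10| < eps.
(3x^2 - 6x - 7) + 10 = 3x^2 - 6x + 3 = (x − 1)(3x - 3).
So |(3x^2 - 6x - 7) + 10| = |x − 1|·|3x - 3|.
Require delta ≤ 1. Then |x − 1| < 1 gives |x| < 2, and by the triangle inequality |3x - 3| ≤ 3·2 + 3 = 9.
Hence |(3x^2 - 6x - 7) + 10| ≤ 9|x − 1| < eps provided |x − 1| < eps/9.
Choosing delta = min(1, eps/9) ensures both conditions, hence |(3x^2 - 6x - 7) + 10| < eps.

delta = min(1, eps/9)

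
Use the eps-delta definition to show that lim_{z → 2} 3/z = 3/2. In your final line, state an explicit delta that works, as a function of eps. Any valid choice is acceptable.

Let eps > 0. We seek delta > 0 such that 0 < |z − 2| < delta implies |3/z − (3/2)| < eps.
|3/z − (3/2)| = 3·|2 − z|/(2·|z|) = 3|z − 2|/(2|z|).
Restrict delta ≤ 1. Then |z − 2| < 1 gives |z| > 1, so 2|z| > 2.
Then |3/z − (3/2)| < 3|z − 2|/2, which is < eps when |z − 2| < (2/3)eps.
Take delta = min(1, (2/3)eps). Then 0 < |z − 2| < delta gives both |z − 2| < 1 and |z − 2| < (2/3)eps, so |3/z − (3/2)| < eps.

delta = min(1, (2/3)eps)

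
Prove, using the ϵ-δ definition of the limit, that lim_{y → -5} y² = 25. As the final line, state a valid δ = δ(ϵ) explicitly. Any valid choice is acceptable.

δ = min(2, ϵ/12)

Suppose ϵ > 0. We seek δ > 0 with 0 < |y + 5| < δ ⇒ |y² − 25| < ϵ.
Factor: y² − 25 = (y + 5)(y - 5), so |y² − 25| = |y + 5|·|y - 5|.
Restrict δ ≤ 2. Then |y + 5| < 2 gives |y| < 7, so by the triangle inequality |y - 5| ≤ 7 + 5 = 12.
Hence |y² − 25| ≤ 12|y + 5|, which is < ϵ once |y + 5| < ϵ/12.
Take δ = min(2, ϵ/12). If 0 < |y + 5| < δ then both bounds hold and |y² − 25| ≤ 12|y + 5| < 12·(ϵ/12) = ϵ.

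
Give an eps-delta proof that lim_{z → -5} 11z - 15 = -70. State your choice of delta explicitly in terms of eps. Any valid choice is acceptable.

delta = eps/11

Fix eps > 0. We need delta > 0 so that 0 < |z + 5| < delta implies |(11z - 15) + 70| < eps.
|(11z - 15) + 70| = |11z + 55| = 11|z + 5|.
Thus it suffices that |z + 5| < eps/11.
Choosing delta = eps/11 gives |(11z - 15) + 70| = 11|z + 5| < eps whenever |z + 5| < delta.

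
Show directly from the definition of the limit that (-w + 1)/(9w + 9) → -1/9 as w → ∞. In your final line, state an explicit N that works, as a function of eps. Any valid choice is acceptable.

N = (2/9)/eps

Let eps > 0 be given. We seek N > 0 such that w > N implies |(-w + 1)/(9w + 9) + 1/9| < eps.
(-w + 1)/(9w + 9) + 1/9 = (9(-w + 1) − (-1)(9w + 9)) / (9(9w + 9)) = 18/(9(9w + 9)).
For w > 0 we have 9w + 9 > 9w, so |(-w + 1)/(9w + 9) + 1/9| = 18/(9(9w + 9)) < 18/(9·9w) = (2/9)/w.
Thus |(-w + 1)/(9w + 9) + 1/9| < eps whenever w > (2/9)/eps.
Take N = (2/9)/eps. If w > N then |(-w + 1)/(9w + 9) + 1/9| < (2/9)/w < eps.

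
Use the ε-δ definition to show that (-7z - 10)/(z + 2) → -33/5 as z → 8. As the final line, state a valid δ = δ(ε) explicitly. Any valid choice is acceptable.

Let ε > 0. We want δ > 0 with 0 < |z − 8| < δ ⇒ |(-7z - 10)/(z + 2) + 33/5| < ε.
Combining over a common denominator, (-7z - 10)/(z + 2) + 33/5 = [(-7z - 10)·10 − (-66)·(z + 2)] / [10·(z + 2)] = -4(z − 8) / (10(z + 2)).
So |(-7z - 10)/(z + 2) + 33/5| = 4|z − 8| / (10·|z + 2|).
Require δ ≤ 5, so |z + 2| ≥ |10| − |z − 8| > 10 − 5 = 5.
Hence |(-7z - 10)/(z + 2) + 33/5| < 4|z − 8|/(10·5) = (2/25)|z − 8|, which is < ε once |z − 8| < (25/2)ε.
Take δ = min(5, (25/2)ε). Then 0 < |z − 8| < δ forces both bounds, so |(-7z - 10)/(z + 2) + 33/5| < ε.

δ = min(5, (25/2)ε)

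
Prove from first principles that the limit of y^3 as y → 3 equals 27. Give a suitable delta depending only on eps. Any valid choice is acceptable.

delta = min(1, eps/37)

Suppose eps > 0. We seek delta > 0 with 0 < |y − 3| < delta ⇒ |y^3 − 27| < eps.
Factor: y^3 − 27 = (y − 3)(y^2 + 3y + 9), so |y^3 − 27| = |y − 3|·|y^2 + 3y + 9|.
Impose delta ≤ 1 so that |y| < 4; then |y^2 + 3y + 9| ≤ 37.
Hence |y^3 − 27| ≤ 37|y − 3|, which is < eps once |y − 3| < eps/37.
Take delta = min(1, eps/37). If 0 < |y − 3| < delta then both bounds hold and |y^3 − 27| ≤ 37|y − 3| < 37·(eps/37) = eps.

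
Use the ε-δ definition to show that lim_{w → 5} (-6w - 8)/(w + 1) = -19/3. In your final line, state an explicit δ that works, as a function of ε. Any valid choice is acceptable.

δ = min(3, 9ε)

Let ε > 0 be given. We want δ > 0 with 0 < |w − 5| < δ ⇒ |(-6w - 8)/(w + 1) + 19/3| < ε.
Combining over a common denominator, (-6w - 8)/(w + 1) + 19/3 = [(-6w - 8)·6 − (-38)·(w + 1)] / [6·(w + 1)] = 2(w − 5) / (6(w + 1)).
So |(-6w - 8)/(w + 1) + 19/3| = 2|w − 5| / (6·|w + 1|).
Require δ ≤ 3, so |w + 1| ≥ |6| − |w − 5| > 6 − 3 = 3.
Hence |(-6w - 8)/(w + 1) + 19/3| < 2|w − 5|/(6·3) = (1/9)|w − 5|, which is < ε once |w − 5| < 9ε.
Take δ = min(3, 9ε). Then 0 < |w − 5| < δ forces both bounds, so |(-6w - 8)/(w + 1) + 19/3| < ε.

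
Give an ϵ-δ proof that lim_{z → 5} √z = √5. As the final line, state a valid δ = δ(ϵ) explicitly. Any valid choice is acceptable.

δ = min(5, √5·ϵ)

Suppose ϵ > 0. We want δ > 0 such that 0 < |z − 5| < δ implies |√z − √5| < ϵ.
Multiplying by the conjugate, |√z − √5| = |z − 5|/(√z + √5).
Restrict δ ≤ 5 so that |z − 5| < 5 forces z > 0, and then √z + √5 > √5.
Hence |√z − √5| < |z − 5|/√5, which is < ϵ once |z − 5| < √5·ϵ.
Take δ = min(5, √5·ϵ). If 0 < |z − 5| < δ then z > 0 and |√z − √5| < |z − 5|/√5 < ϵ.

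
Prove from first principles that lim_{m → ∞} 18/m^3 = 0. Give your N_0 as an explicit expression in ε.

N_0 = (18/ε)^{1/3}

Let ε > 0 be given. For m ≥ 1, |18/m^3 − 0| = 18/m^3.
18/m^3 < ε ⇔ m^3 > 18/ε ⇔ m > (18/ε)^{1/3}.
Take N_0 = (18/ε)^{1/3}. Then m > N_0 implies 18/m^3 < ε.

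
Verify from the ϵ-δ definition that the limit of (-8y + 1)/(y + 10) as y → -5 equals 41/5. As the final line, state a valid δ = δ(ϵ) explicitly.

Let ϵ > 0 be given. We want δ > 0 with 0 < |y + 5| < δ ⇒ |(-8y + 1)/(y + 10) − (41/5)| < ϵ.
Combining over a common denominator, (-8y + 1)/(y + 10) − (41/5) = [(-8y + 1)·5 − 41·(y + 10)] / [5·(y + 10)] = -81(y + 5) / (5(y + 10)).
So |(-8y + 1)/(y + 10) − (41/5)| = 81|y + 5| / (5·|y + 10|).
Require δ ≤ 5/2, so |y + 10| ≥ |5| − |y + 5| > 5 − 5/2 = 5/2.
Hence |(-8y + 1)/(y + 10) − (41/5)| < 81|y + 5|/(5·(5/2)) = (162/25)|y + 5|, which is < ϵ once |y + 5| < (25/162)ϵ.
Take δ = min(5/2, (25/162)ϵ). Then 0 < |y + 5| < δ forces both bounds, so |(-8y + 1)/(y + 10) − (41/5)| < ϵ.

δ = min(5/2, (25/162)ϵ)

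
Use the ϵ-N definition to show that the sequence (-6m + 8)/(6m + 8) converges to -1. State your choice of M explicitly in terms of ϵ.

M = (8/3)/ϵ

Fix ϵ > 0. For m ≥ 1, |(-6m + 8)/(6m + 8) + 1| = |96|/(6(6m + 8)) = 96/(6(6m + 8)).
Since 6m + 8 ≥ 6m for m ≥ 1, this is ≤ 96/(6·6m) = (8/3)/m.
So |(-6m + 8)/(6m + 8) + 1| < ϵ whenever m > (8/3)/ϵ.
Take M = (8/3)/ϵ. If m > M then |(-6m + 8)/(6m + 8) + 1| ≤ (8/3)/m < ϵ.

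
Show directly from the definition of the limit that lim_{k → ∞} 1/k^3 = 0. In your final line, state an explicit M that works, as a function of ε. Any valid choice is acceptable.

M = (1/ε)^{1/3}

Fix ε > 0. For k ≥ 1, |1/k^3 − 0| = 1/k^3.
1/k^3 < ε ⇔ k^3 > 1/ε ⇔ k > (1/ε)^{1/3}.
Take M = (1/ε)^{1/3}. Then k > M implies 1/k^3 < ε.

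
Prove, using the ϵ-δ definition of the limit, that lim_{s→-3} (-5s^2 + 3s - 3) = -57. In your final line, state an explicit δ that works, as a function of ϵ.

δ = min(1, ϵ/38)

Fix ϵ > 0. We want δ > 0 such that 0 < |s + 3| < δ implies |(-5s^2 + 3s - 3) + 57| < ϵ.
(-5s^2 + 3s - 3) + 57 = -5s^2 + 3s + 54 = (s + 3)(-5s + 18).
So |(-5s^2 + 3s - 3) + 57| = |s + 3|·|-5s + 18|.
Require δ ≤ 1. Then |s + 3| < 1 gives |s| < 4, and by the triangle inequality |-5s + 18| ≤ 5·4 + 18 = 38.
Hence |(-5s^2 + 3s - 3) + 57| ≤ 38|s + 3| < ϵ provided |s + 3| < ϵ/38.
Choosing δ = min(1, ϵ/38) ensures both conditions, hence |(-5s^2 + 3s - 3) + 57| < ϵ.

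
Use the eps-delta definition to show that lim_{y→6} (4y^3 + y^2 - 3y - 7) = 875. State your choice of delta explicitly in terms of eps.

delta = min(1, eps/518)

Let eps > 0. We want delta > 0 such that 0 < |y − 6| < delta implies |(4y^3 + y^2 - 3y - 7) − 875| < eps.
(4y^3 + y^2 - 3y - 7) − 875 = 4y^3 + y^2 - 3y - 882 = (y − 6)(4y^2 + 25y + 147).
So |(4y^3 + y^2 - 3y - 7) − 875| = |y − 6|·|4y^2 + 25y + 147|.
Require delta ≤ 1. Then |y − 6| < 1 gives |y| < 7, and by the triangle inequality |4y^2 + 25y + 147| ≤ 4·7^2 + 25·7 + 147 = 518.
Hence |(4y^3 + y^2 - 3y - 7) − 875| ≤ 518|y − 6| < eps provided |y − 6| < eps/518.
Choosing delta = min(1, eps/518) ensures both conditions, hence |(4y^3 + y^2 - 3y - 7) − 875| < eps.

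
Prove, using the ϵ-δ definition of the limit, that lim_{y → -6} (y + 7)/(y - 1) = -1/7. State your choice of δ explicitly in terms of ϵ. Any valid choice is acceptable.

Fix ϵ > 0. We want δ > 0 with 0 < |y + 6| < δ ⇒ |(y + 7)/(y - 1) + 1/7| < ϵ.
Combining over a common denominator, (y + 7)/(y - 1) + 1/7 = [(y + 7)·(-7) − 1·(y - 1)] / [(-7)·(y - 1)] = -8(y + 6) / ((-7)(y - 1)).
So |(y + 7)/(y - 1) + 1/7| = 8|y + 6| / (7·|y − 1|).
Restrict δ ≤ 7/2. Then |y + 6| < 7/2 gives |y − 1| = |(y + 6) + (-7)| ≥ 7 − 7/2 = 7/2.
Hence |(y + 7)/(y - 1) + 1/7| < 8|y + 6|/(7·(7/2)) = (16/49)|y + 6|, which is < ϵ once |y + 6| < (49/16)ϵ.
Take δ = min(7/2, (49/16)ϵ). Then 0 < |y + 6| < δ forces both bounds, so |(y + 7)/(y - 1) + 1/7| < ϵ.

δ = min(7/2, (49/16)ϵ)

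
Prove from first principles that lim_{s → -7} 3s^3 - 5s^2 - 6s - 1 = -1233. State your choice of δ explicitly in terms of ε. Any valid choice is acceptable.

δ = min(1, ε/576)

Suppose ε > 0. We want δ > 0 such that 0 < |s + 7| < δ implies |(3s^3 - 5s^2 - 6s - 1) + 1233| < ε.
(3s^3 - 5s^2 - 6s - 1) + 1233 = 3s^3 - 5s^2 - 6s + 1232 = (s + 7)(3s^2 - 26s + 176).
So |(3s^3 - 5s^2 - 6s - 1) + 1233| = |s + 7|·|3s^2 - 26s + 176|.
Require δ ≤ 1. Then |s + 7| < 1 gives |s| < 8, and by the triangle inequality |3s^2 - 26s + 176| ≤ 3·8^2 + 26·8 + 176 = 576.
Hence |(3s^3 - 5s^2 - 6s - 1) + 1233| ≤ 576|s + 7| < ε provided |s + 7| < ε/576.
Take δ = min(1, ε/576). Then 0 < |s + 7| < δ gives both |s + 7| < 1 and |s + 7| < ε/576, so |(3s^3 - 5s^2 - 6s - 1) + 1233| < ε.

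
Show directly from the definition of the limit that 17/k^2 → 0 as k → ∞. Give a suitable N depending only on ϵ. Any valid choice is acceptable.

Suppose ϵ > 0. For k ≥ 1, |17/k^2 − 0| = 17/k^2.
17/k^2 < ϵ ⇔ k^2 > 17/ϵ ⇔ k > (17/ϵ)^{1/2}.
Take N = (17/ϵ)^{1/2}. Then k > N implies 17/k^2 < ϵ.

N = (17/ϵ)^{1/2}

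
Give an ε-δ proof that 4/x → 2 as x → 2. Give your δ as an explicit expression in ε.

Let ε > 0 be given. We seek δ > 0 such that 0 < |x − 2| < δ implies |4/x − 2| < ε.
|4/x − 2| = 4·|2 − x|/(2·|x|) = 4|x − 2|/(2|x|).
Restrict δ ≤ 1. Then |x − 2| < 1 gives |x| > 1, so 2|x| > 2.
Then |4/x − 2| < 4|x − 2|/2, which is < ε when |x − 2| < (1/2)ε.
Take δ = min(1, (1/2)ε). Then 0 < |x − 2| < δ gives both |x − 2| < 1 and |x − 2| < (1/2)ε, so |4/x − 2| < ε.

δ = min(1, (1/2)ε)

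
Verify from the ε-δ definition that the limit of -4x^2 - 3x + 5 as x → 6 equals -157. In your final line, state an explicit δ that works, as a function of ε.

Let ε > 0 be given. We want δ > 0 such that 0 < |x − 6| < δ implies |(-4x^2 - 3x + 5) + 157| < ε.
(-4x^2 - 3x + 5) + 157 = -4x^2 - 3x + 162 = (x − 6)(-4x - 27).
So |(-4x^2 - 3x + 5) + 157| = |x − 6|·|-4x - 27|.
Require δ ≤ 2. Then |x − 6| < 2 gives |x| < 8, and by the triangle inequality |-4x - 27| ≤ 4·8 + 27 = 59.
Hence |(-4x^2 - 3x + 5) + 157| ≤ 59|x − 6| < ε provided |x − 6| < ε/59.
Choosing δ = min(2, ε/59) ensures both conditions, hence |(-4x^2 - 3x + 5) + 157| < ε.

δ = min(2, ε/59)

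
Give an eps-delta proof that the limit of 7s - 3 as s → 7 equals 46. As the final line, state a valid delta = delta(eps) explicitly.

Suppose eps > 0. We need delta > 0 so that 0 < |s − 7| < delta implies |(7s - 3) − 46| < eps.
Since (7s - 3) − 46 = 7(s − 7), we have |(7s - 3) − 46| = 7|s − 7|.
So 7|s − 7| < eps exactly when |s − 7| < eps/7.
Take delta = eps/7. If 0 < |s − 7| < delta then |(7s - 3) − 46| = 7|s − 7| < 7·(eps/7) = eps.

delta = eps/7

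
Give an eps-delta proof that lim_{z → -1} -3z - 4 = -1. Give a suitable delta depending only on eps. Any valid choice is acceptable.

delta = eps/3

Fix eps > 0. We need delta > 0 so that 0 < |z + 1| < delta implies |(-3z - 4) + 1| < eps.
Since (-3z - 4) + 1 = -3(z + 1), we have |(-3z - 4) + 1| = 3|z + 1|.
So 3|z + 1| < eps exactly when |z + 1| < eps/3.
Take delta = eps/3. If 0 < |z + 1| < delta then |(-3z - 4) + 1| = 3|z + 1| < 3·(eps/3) = eps.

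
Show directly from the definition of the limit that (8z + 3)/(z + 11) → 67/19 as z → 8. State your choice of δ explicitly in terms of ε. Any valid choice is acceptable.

δ = min(19/2, (361/170)ε)

Let ε > 0. We want δ > 0 with 0 < |z − 8| < δ ⇒ |(8z + 3)/(z + 11) − (67/19)| < ε.
Combining over a common denominator, (8z + 3)/(z + 11) − (67/19) = [(8z + 3)·19 − 67·(z + 11)] / [19·(z + 11)] = 85(z − 8) / (19(z + 11)).
So |(8z + 3)/(z + 11) − (67/19)| = 85|z − 8| / (19·|z + 11|).
Require δ ≤ 19/2, so |z + 11| ≥ |19| − |z − 8| > 19 − 19/2 = 19/2.
Hence |(8z + 3)/(z + 11) − (67/19)| < 85|z − 8|/(19·(19/2)) = (170/361)|z − 8|, which is < ε once |z − 8| < (361/170)ε.
Take δ = min(19/2, (361/170)ε). Then 0 < |z − 8| < δ forces both bounds, so |(8z + 3)/(z + 11) − (67/19)| < ε.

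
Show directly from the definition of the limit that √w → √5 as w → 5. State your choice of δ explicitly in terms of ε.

δ = min(5, √5·ε)

Fix ε > 0. We want δ > 0 such that 0 < |w − 5| < δ implies |√w − √5| < ε.
Rationalise: √w − √5 = (w − 5)/(√w + √5), so |√w − √5| = |w − 5|/(√w + √5).
Restrict δ ≤ 5 so that |w − 5| < 5 forces w > 0, and then √w + √5 > √5.
Hence |√w − √5| < |w − 5|/√5, which is < ε once |w − 5| < √5·ε.
Take δ = min(5, √5·ε). If 0 < |w − 5| < δ then w > 0 and |√w − √5| < |w − 5|/√5 < ε.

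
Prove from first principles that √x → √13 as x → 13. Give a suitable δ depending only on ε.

Let ε > 0 be given. We want δ > 0 such that 0 < |x − 13| < δ implies |√x − √13| < ε.
Multiplying by the conjugate, |√x − √13| = |x − 13|/(√x + √13).
Restrict δ ≤ 13 so that |x − 13| < 13 forces x > 0, and then √x + √13 > √13.
Hence |√x − √13| < |x − 13|/√13, which is < ε once |x − 13| < √13·ε.
Take δ = min(13, √13·ε). If 0 < |x − 13| < δ then x > 0 and |√x − √13| < |x − 13|/√13 < ε.

δ = min(13, √13·ε)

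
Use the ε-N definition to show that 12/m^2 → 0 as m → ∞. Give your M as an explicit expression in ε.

M = (12/ε)^{1/2}

Let ε > 0. For m ≥ 1, |12/m^2 − 0| = 12/m^2.
12/m^2 < ε ⇔ m^2 > 12/ε ⇔ m > (12/ε)^{1/2}.
Take M = (12/ε)^{1/2}. Then m > M implies 12/m^2 < ε.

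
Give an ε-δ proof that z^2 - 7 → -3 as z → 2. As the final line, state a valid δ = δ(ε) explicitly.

Let ε > 0. We want δ > 0 such that 0 < |z − 2| < δ implies |(z^2 - 7) + 3| < ε.
(z^2 - 7) + 3 = z^2 - 4 = (z − 2)(z + 2).
So |(z^2 - 7) + 3| = |z − 2|·|z + 2|.
Assume first that |z − 2| < 1, so |z| < 3. Then |z + 2| ≤ 3 + 2 = 5.
Hence |(z^2 - 7) + 3| ≤ 5|z − 2| < ε provided |z − 2| < ε/5.
Choosing δ = min(1, ε/5) ensures both conditions, hence |(z^2 - 7) + 3| < ε.

δ = min(1, ε/5)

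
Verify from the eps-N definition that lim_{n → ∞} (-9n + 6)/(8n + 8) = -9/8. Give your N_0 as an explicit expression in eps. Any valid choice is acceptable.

Let eps > 0 be given. For n ≥ 1, |(-9n + 6)/(8n + 8) + 9/8| = |120|/(8(8n + 8)) = 120/(8(8n + 8)).
Since 8n + 8 ≥ 8n for n ≥ 1, this is ≤ 120/(8·8n) = (15/8)/n.
So |(-9n + 6)/(8n + 8) + 9/8| < eps whenever n > (15/8)/eps.
Take N_0 = (15/8)/eps. If n > N_0 then |(-9n + 6)/(8n + 8) + 9/8| ≤ (15/8)/n < eps.

N_0 = (15/8)/eps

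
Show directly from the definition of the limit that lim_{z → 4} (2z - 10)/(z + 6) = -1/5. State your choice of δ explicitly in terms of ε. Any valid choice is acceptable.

δ = min(5, (25/11)ε)

Fix ε > 0. We want δ > 0 with 0 < |z − 4| < δ ⇒ |(2z - 10)/(z + 6) + 1/5| < ε.
Combining over a common denominator, (2z - 10)/(z + 6) + 1/5 = [(2z - 10)·10 − (-2)·(z + 6)] / [10·(z + 6)] = 22(z − 4) / (10(z + 6)).
So |(2z - 10)/(z + 6) + 1/5| = 22|z − 4| / (10·|z + 6|).
Restrict δ ≤ 5. Then |z − 4| < 5 gives |z + 6| = |(z − 4) + 10| ≥ 10 − 5 = 5.
Hence |(2z - 10)/(z + 6) + 1/5| < 22|z − 4|/(10·5) = (11/25)|z − 4|, which is < ε once |z − 4| < (25/11)ε.
Take δ = min(5, (25/11)ε). Then 0 < |z − 4| < δ forces both bounds, so |(2z - 10)/(z + 6) + 1/5| < ε.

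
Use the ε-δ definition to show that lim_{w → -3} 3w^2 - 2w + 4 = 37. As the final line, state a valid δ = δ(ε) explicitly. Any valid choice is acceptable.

δ = min(1, ε/23)

Suppose ε > 0. We want δ > 0 such that 0 < |w + 3| < δ implies |(3w^2 - 2w + 4) − 37| < ε.
(3w^2 - 2w + 4) − 37 = 3w^2 - 2w - 33 = (w + 3)(3w - 11).
So |(3w^2 - 2w + 4) − 37| = |w + 3|·|3w - 11|.
Require δ ≤ 1. Then |w + 3| < 1 gives |w| < 4, and by the triangle inequality |3w - 11| ≤ 3·4 + 11 = 23.
Hence |(3w^2 - 2w + 4) − 37| ≤ 23|w + 3| < ε provided |w + 3| < ε/23.
Choosing δ = min(1, ε/23) ensures both conditions, hence |(3w^2 - 2w + 4) − 37| < ε.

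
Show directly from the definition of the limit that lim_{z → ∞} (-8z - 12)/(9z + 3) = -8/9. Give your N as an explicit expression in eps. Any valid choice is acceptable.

Fix eps > 0. We seek N > 0 such that z > N implies |(-8z - 12)/(9z + 3) + 8/9| < eps.
(-8z - 12)/(9z + 3) + 8/9 = (9(-8z - 12) − (-8)(9z + 3)) / (9(9z + 3)) = -84/(9(9z + 3)).
For z > 0 we have 9z + 3 > 9z, so |(-8z - 12)/(9z + 3) + 8/9| = 84/(9(9z + 3)) < 84/(9·9z) = (28/27)/z.
Thus |(-8z - 12)/(9z + 3) + 8/9| < eps whenever z > (28/27)/eps.
Take N = (28/27)/eps. If z > N then |(-8z - 12)/(9z + 3) + 8/9| < (28/27)/z < eps.

N = (28/27)/eps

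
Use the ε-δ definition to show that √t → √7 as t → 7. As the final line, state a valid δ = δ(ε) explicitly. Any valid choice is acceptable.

Let ε > 0. We want δ > 0 such that 0 < |t − 7| < δ implies |√t − √7| < ε.
Multiplying by the conjugate, |√t − √7| = |t − 7|/(√t + √7).
Restrict δ ≤ 7 so that |t − 7| < 7 forces t > 0, and then √t + √7 > √7.
Hence |√t − √7| < |t − 7|/√7, which is < ε once |t − 7| < √7·ε.
Take δ = min(7, √7·ε). If 0 < |t − 7| < δ then t > 0 and |√t − √7| < |t − 7|/√7 < ε.

δ = min(7, √7·ε)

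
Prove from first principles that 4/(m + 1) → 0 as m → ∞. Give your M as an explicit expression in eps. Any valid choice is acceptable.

M = 4/eps

Let eps > 0 be given. For m ≥ 1, |4/(m + 1) − 0| = 4/(m + 1) ≤ 4/m.
We need 4/m < eps, i.e. m > 4/eps.
Take M = 4/eps. If m > M then |4/(m + 1)| ≤ 4/m < eps.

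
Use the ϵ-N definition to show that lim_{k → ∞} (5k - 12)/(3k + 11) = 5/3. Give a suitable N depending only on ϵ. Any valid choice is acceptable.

Let ϵ > 0 be given. For k ≥ 1, |(5k - 12)/(3k + 11) − (5/3)| = |-91|/(3(3k + 11)) = 91/(3(3k + 11)).
Since 3k + 11 ≥ 3k for k ≥ 1, this is ≤ 91/(3·3k) = (91/9)/k.
So |(5k - 12)/(3k + 11) − (5/3)| < ϵ whenever k > (91/9)/ϵ.
Take N = (91/9)/ϵ. If k > N then |(5k - 12)/(3k + 11) − (5/3)| ≤ (91/9)/k < ϵ.

N = (91/9)/ϵ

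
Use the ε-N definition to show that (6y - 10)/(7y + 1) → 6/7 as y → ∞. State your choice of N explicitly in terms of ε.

Fix ε > 0. We seek N > 0 such that y > N implies |(6y - 10)/(7y + 1) − (6/7)| < ε.
(6y - 10)/(7y + 1) − (6/7) = (7(6y - 10) − 6(7y + 1)) / (7(7y + 1)) = -76/(7(7y + 1)).
For y > 0 we have 7y + 1 > 7y, so |(6y - 10)/(7y + 1) − (6/7)| = 76/(7(7y + 1)) < 76/(7·7y) = (76/49)/y.
Thus |(6y - 10)/(7y + 1) − (6/7)| < ε whenever y > (76/49)/ε.
Take N = (76/49)/ε. If y > N then |(6y - 10)/(7y + 1) − (6/7)| < (76/49)/y < ε.

N = (76/49)/ε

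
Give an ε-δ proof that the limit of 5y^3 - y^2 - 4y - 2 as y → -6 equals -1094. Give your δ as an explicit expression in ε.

Let ε > 0. We want δ > 0 such that 0 < |y + 6| < δ implies |(5y^3 - y^2 - 4y - 2) + 1094| < ε.
(5y^3 - y^2 - 4y - 2) + 1094 = 5y^3 - y^2 - 4y + 1092 = (y + 6)(5y^2 - 31y + 182).
So |(5y^3 - y^2 - 4y - 2) + 1094| = |y + 6|·|5y^2 - 31y + 182|.
Assume first that |y + 6| < 1, so |y| < 7. Then |5y^2 - 31y + 182| ≤ 5·7^2 + 31·7 + 182 = 644.
Hence |(5y^3 - y^2 - 4y - 2) + 1094| ≤ 644|y + 6| < ε provided |y + 6| < ε/644.
Choosing δ = min(1, ε/644) ensures both conditions, hence |(5y^3 - y^2 - 4y - 2) + 1094| < ε.

δ = min(1, ε/644)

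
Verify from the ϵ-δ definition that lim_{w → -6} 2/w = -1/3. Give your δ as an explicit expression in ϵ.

Let ϵ > 0. We seek δ > 0 such that 0 < |w + 6| < δ implies |2/w + 1/3| < ϵ.
|2/w + 1/3| = 2·|-6 − w|/(6·|w|) = 2|w + 6|/(6|w|).
Restrict δ ≤ 3. Then |w + 6| < 3 gives |w| > 3, so 6|w| > 18.
Then |2/w + 1/3| < 2|w + 6|/18, which is < ϵ when |w + 6| < 9ϵ.
Take δ = min(3, 9ϵ). Then 0 < |w + 6| < δ gives both |w + 6| < 3 and |w + 6| < 9ϵ, so |2/w + 1/3| < ϵ.

δ = min(3, 9ϵ)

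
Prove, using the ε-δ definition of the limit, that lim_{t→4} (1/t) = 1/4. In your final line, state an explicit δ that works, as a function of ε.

Fix ε > 0. We seek δ > 0 such that 0 < |t − 4| < δ implies |1/t − (1/4)| < ε.
|1/t − (1/4)| = |4 − t|/(4·|t|) = |t − 4|/(4|t|).
Require δ ≤ 2 so that |t| > 4 − 2 = 2, hence 4|t| > 8.
Then |1/t − (1/4)| < |t − 4|/8, which is < ε when |t − 4| < 8ε.
Take δ = min(2, 8ε). Then 0 < |t − 4| < δ gives both |t − 4| < 2 and |t − 4| < 8ε, so |1/t − (1/4)| < ε.

δ = min(2, 8ε)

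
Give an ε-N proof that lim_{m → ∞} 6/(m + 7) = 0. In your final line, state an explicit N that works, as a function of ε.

N = 6/ε

Let ε > 0. For m ≥ 1, |6/(m + 7) − 0| = 6/(m + 7) ≤ 6/m.
We need 6/m < ε, i.e. m > 6/ε.
Take N = 6/ε. If m > N then |6/(m + 7)| ≤ 6/m < ε.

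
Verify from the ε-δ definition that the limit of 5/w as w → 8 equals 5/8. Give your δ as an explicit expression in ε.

Fix ε > 0. We seek δ > 0 such that 0 < |w − 8| < δ implies |5/w − (5/8)| < ε.
|5/w − (5/8)| = 5·|8 − w|/(8·|w|) = 5|w − 8|/(8|w|).
Restrict δ ≤ 4. Then |w − 8| < 4 gives |w| > 4, so 8|w| > 32.
Then |5/w − (5/8)| < 5|w − 8|/32, which is < ε when |w − 8| < (32/5)ε.
Take δ = min(4, (32/5)ε). Then 0 < |w − 8| < δ gives both |w − 8| < 4 and |w − 8| < (32/5)ε, so |5/w − (5/8)| < ε.

δ = min(4, (32/5)ε)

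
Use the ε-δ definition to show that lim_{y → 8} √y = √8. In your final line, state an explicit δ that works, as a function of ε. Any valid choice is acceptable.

Fix ε > 0. We want δ > 0 such that 0 < |y − 8| < δ implies |√y − √8| < ε.
Multiplying by the conjugate, |√y − √8| = |y − 8|/(√y + √8).
Restrict δ ≤ 8 so that |y − 8| < 8 forces y > 0, and then √y + √8 > √8.
Hence |√y − √8| < |y − 8|/√8, which is < ε once |y − 8| < √8·ε.
Take δ = min(8, √8·ε). If 0 < |y − 8| < δ then y > 0 and |√y − √8| < |y − 8|/√8 < ε.

δ = min(8, √8·ε)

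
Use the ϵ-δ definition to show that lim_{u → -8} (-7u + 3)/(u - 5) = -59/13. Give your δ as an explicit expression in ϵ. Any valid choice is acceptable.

Let ϵ > 0. We want δ > 0 with 0 < |u + 8| < δ ⇒ |(-7u + 3)/(u - 5) + 59/13| < ϵ.
Combining over a common denominator, (-7u + 3)/(u - 5) + 59/13 = [(-7u + 3)·(-13) − 59·(u - 5)] / [(-13)·(u - 5)] = 32(u + 8) / ((-13)(u - 5)).
So |(-7u + 3)/(u - 5) + 59/13| = 32|u + 8| / (13·|u − 5|).
Restrict δ ≤ 13/2. Then |u + 8| < 13/2 gives |u − 5| = |(u + 8) + (-13)| ≥ 13 − 13/2 = 13/2.
Hence |(-7u + 3)/(u - 5) + 59/13| < 32|u + 8|/(13·(13/2)) = (64/169)|u + 8|, which is < ϵ once |u + 8| < (169/64)ϵ.
Take δ = min(13/2, (169/64)ϵ). Then 0 < |u + 8| < δ forces both bounds, so |(-7u + 3)/(u - 5) + 59/13| < ϵ.

δ = min(13/2, (169/64)ϵ)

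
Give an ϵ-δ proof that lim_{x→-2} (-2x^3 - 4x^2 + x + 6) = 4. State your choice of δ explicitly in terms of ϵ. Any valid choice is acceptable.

δ = min(2, ϵ/33)

Let ϵ > 0 be given. We want δ > 0 such that 0 < |x + 2| < δ implies |(-2x^3 - 4x^2 + x + 6) − 4| < ϵ.
(-2x^3 - 4x^2 + x + 6) − 4 = -2x^3 - 4x^2 + x + 2 = (x + 2)(-2x^2 + 1).
So |(-2x^3 - 4x^2 + x + 6) − 4| = |x + 2|·|-2x^2 + 1|.
Require δ ≤ 2. Then |x + 2| < 2 gives |x| < 4, and by the triangle inequality |-2x^2 + 1| ≤ 2·4^2 + 1 = 33.
Hence |(-2x^3 - 4x^2 + x + 6) − 4| ≤ 33|x + 2| < ϵ provided |x + 2| < ϵ/33.
Choosing δ = min(2, ϵ/33) ensures both conditions, hence |(-2x^3 - 4x^2 + x + 6) − 4| < ϵ.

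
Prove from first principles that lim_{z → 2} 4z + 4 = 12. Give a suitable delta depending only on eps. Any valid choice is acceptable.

Fix eps > 0. We need delta > 0 so that 0 < |z − 2| < delta implies |(4z + 4) − 12| < eps.
|(4z + 4) − 12| = |4z - 8| = 4|z − 2|.
So 4|z − 2| < eps exactly when |z − 2| < eps/4.
Take delta = eps/4. If 0 < |z − 2| < delta then |(4z + 4) − 12| = 4|z − 2| < 4·(eps/4) = eps.

delta = eps/4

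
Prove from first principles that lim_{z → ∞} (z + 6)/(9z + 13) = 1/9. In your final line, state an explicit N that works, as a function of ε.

N = (41/81)/ε

Let ε > 0 be given. We seek N > 0 such that z > N implies |(z + 6)/(9z + 13) − (1/9)| < ε.
(z + 6)/(9z + 13) − (1/9) = (9(z + 6) − (9z + 13)) / (9(9z + 13)) = 41/(9(9z + 13)).
For z > 0 we have 9z + 13 > 9z, so |(z + 6)/(9z + 13) − (1/9)| = 41/(9(9z + 13)) < 41/(9·9z) = (41/81)/z.
Thus |(z + 6)/(9z + 13) − (1/9)| < ε whenever z > (41/81)/ε.
Take N = (41/81)/ε. If z > N then |(z + 6)/(9z + 13) − (1/9)| < (41/81)/z < ε.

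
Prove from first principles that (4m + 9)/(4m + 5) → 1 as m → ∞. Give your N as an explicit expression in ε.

Suppose ε > 0. For m ≥ 1, |(4m + 9)/(4m + 5) − 1| = |16|/(4(4m + 5)) = 16/(4(4m + 5)).
Since 4m + 5 ≥ 4m for m ≥ 1, this is ≤ 16/(4·4m) = 1/m.
So |(4m + 9)/(4m + 5) − 1| < ε whenever m > 1/ε.
Take N = 1/ε. If m > N then |(4m + 9)/(4m + 5) − 1| ≤ 1/m < ε.

N = 1/ε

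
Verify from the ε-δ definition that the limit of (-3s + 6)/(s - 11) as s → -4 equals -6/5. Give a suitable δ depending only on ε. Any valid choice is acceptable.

Let ε > 0 be given. We want δ > 0 with 0 < |s + 4| < δ ⇒ |(-3s + 6)/(s - 11) + 6/5| < ε.
Combining over a common denominator, (-3s + 6)/(s - 11) + 6/5 = [(-3s + 6)·(-15) − 18·(s - 11)] / [(-15)·(s - 11)] = 27(s + 4) / ((-15)(s - 11)).
So |(-3s + 6)/(s - 11) + 6/5| = 27|s + 4| / (15·|s − 11|).
Require δ ≤ 15/2, so |s − 11| ≥ |-15| − |s + 4| > 15 − 15/2 = 15/2.
Hence |(-3s + 6)/(s - 11) + 6/5| < 27|s + 4|/(15·(15/2)) = (6/25)|s + 4|, which is < ε once |s + 4| < (25/6)ε.
Take δ = min(15/2, (25/6)ε). Then 0 < |s + 4| < δ forces both bounds, so |(-3s + 6)/(s - 11) + 6/5| < ε.

δ = min(15/2, (25/6)ε)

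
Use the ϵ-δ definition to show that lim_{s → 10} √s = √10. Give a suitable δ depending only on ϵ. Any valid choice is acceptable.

δ = min(10, √10·ϵ)

Fix ϵ > 0. We want δ > 0 such that 0 < |s − 10| < δ implies |√s − √10| < ϵ.
Rationalise: √s − √10 = (s − 10)/(√s + √10), so |√s − √10| = |s − 10|/(√s + √10).
Restrict δ ≤ 10 so that |s − 10| < 10 forces s > 0, and then √s + √10 > √10.
Hence |√s − √10| < |s − 10|/√10, which is < ϵ once |s − 10| < √10·ϵ.
Take δ = min(10, √10·ϵ). If 0 < |s − 10| < δ then s > 0 and |√s − √10| < |s − 10|/√10 < ϵ.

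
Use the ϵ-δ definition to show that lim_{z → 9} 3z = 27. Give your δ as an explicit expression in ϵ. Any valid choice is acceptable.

δ = ϵ/3

Let ϵ > 0 be given. We need δ > 0 so that 0 < |z − 9| < δ implies |(3z) − 27| < ϵ.
|(3z) − 27| = |3z - 27| = 3|z − 9|.
Thus it suffices that |z − 9| < ϵ/3.
Take δ = ϵ/3. If 0 < |z − 9| < δ then |(3z) − 27| = 3|z − 9| < 3·(ϵ/3) = ϵ.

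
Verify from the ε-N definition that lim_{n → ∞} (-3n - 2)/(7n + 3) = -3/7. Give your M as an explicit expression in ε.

Let ε > 0. For n ≥ 1, |(-3n - 2)/(7n + 3) + 3/7| = |-5|/(7(7n + 3)) = 5/(7(7n + 3)).
Since 7n + 3 ≥ 7n for n ≥ 1, this is ≤ 5/(7·7n) = (5/49)/n.
So |(-3n - 2)/(7n + 3) + 3/7| < ε whenever n > (5/49)/ε.
Take M = (5/49)/ε. If n > M then |(-3n - 2)/(7n + 3) + 3/7| ≤ (5/49)/n < ε.

M = (5/49)/ε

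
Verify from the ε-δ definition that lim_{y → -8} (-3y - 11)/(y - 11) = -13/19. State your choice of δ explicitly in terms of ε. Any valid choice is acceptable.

Fix ε > 0. We want δ > 0 with 0 < |y + 8| < δ ⇒ |(-3y - 11)/(y - 11) + 13/19| < ε.
Combining over a common denominator, (-3y - 11)/(y - 11) + 13/19 = [(-3y - 11)·(-19) − 13·(y - 11)] / [(-19)·(y - 11)] = 44(y + 8) / ((-19)(y - 11)).
So |(-3y - 11)/(y - 11) + 13/19| = 44|y + 8| / (19·|y − 11|).
Require δ ≤ 19/2, so |y − 11| ≥ |-19| − |y + 8| > 19 − 19/2 = 19/2.
Hence |(-3y - 11)/(y - 11) + 13/19| < 44|y + 8|/(19·(19/2)) = (88/361)|y + 8|, which is < ε once |y + 8| < (361/88)ε.
Take δ = min(19/2, (361/88)ε). Then 0 < |y + 8| < δ forces both bounds, so |(-3y - 11)/(y - 11) + 13/19| < ε.

δ = min(19/2, (361/88)ε)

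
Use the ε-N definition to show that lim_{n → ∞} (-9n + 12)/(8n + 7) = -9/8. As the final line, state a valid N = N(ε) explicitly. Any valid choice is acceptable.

N = (159/64)/ε

Suppose ε > 0. For n ≥ 1, |(-9n + 12)/(8n + 7) + 9/8| = |159|/(8(8n + 7)) = 159/(8(8n + 7)).
Since 8n + 7 ≥ 8n for n ≥ 1, this is ≤ 159/(8·8n) = (159/64)/n.
So |(-9n + 12)/(8n + 7) + 9/8| < ε whenever n > (159/64)/ε.
Take N = (159/64)/ε. If n > N then |(-9n + 12)/(8n + 7) + 9/8| ≤ (159/64)/n < ε.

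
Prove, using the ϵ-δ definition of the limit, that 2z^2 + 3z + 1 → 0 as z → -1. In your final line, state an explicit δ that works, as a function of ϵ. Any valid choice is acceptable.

Let ϵ > 0. We want δ > 0 such that 0 < |z + 1| < δ implies |(2z^2 + 3z + 1)| < ϵ.
(2z^2 + 3z + 1) = 2z^2 + 3z + 1 = (z + 1)(2z + 1).
So |(2z^2 + 3z + 1)| = |z + 1|·|2z + 1|.
Assume first that |z + 1| < 1, so |z| < 2. Then |2z + 1| ≤ 2·2 + 1 = 5.
Hence |(2z^2 + 3z + 1)| ≤ 5|z + 1| < ϵ provided |z + 1| < ϵ/5.
Choosing δ = min(1, ϵ/5) ensures both conditions, hence |(2z^2 + 3z + 1)| < ϵ.

δ = min(1, ϵ/5)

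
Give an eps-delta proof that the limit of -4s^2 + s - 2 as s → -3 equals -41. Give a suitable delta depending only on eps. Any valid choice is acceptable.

Fix eps > 0. We want delta > 0 such that 0 < |s + 3| < delta implies |(-4s^2 + s - 2) + 41| < eps.
(-4s^2 + s - 2) + 41 = -4s^2 + s + 39 = (s + 3)(-4s + 13).
So |(-4s^2 + s - 2) + 41| = |s + 3|·|-4s + 13|.
Assume first that |s + 3| < 1, so |s| < 4. Then |-4s + 13| ≤ 4·4 + 13 = 29.
Hence |(-4s^2 + s - 2) + 41| ≤ 29|s + 3| < eps provided |s + 3| < eps/29.
Choosing delta = min(1, eps/29) ensures both conditions, hence |(-4s^2 + s - 2) + 41| < eps.

delta = min(1, eps/29)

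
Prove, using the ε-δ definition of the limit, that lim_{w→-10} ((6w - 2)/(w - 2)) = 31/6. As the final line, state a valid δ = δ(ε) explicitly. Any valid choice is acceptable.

Let ε > 0 be given. We want δ > 0 with 0 < |w + 10| < δ ⇒ |(6w - 2)/(w - 2) − (31/6)| < ε.
Combining over a common denominator, (6w - 2)/(w - 2) − (31/6) = [(6w - 2)·(-12) − (-62)·(w - 2)] / [(-12)·(w - 2)] = -10(w + 10) / ((-12)(w - 2)).
So |(6w - 2)/(w - 2) − (31/6)| = 10|w + 10| / (12·|w − 2|).
Require δ ≤ 6, so |w − 2| ≥ |-12| − |w + 10| > 12 − 6 = 6.
Hence |(6w - 2)/(w - 2) − (31/6)| < 10|w + 10|/(12·6) = (5/36)|w + 10|, which is < ε once |w + 10| < (36/5)ε.
Take δ = min(6, (36/5)ε). Then 0 < |w + 10| < δ forces both bounds, so |(6w - 2)/(w - 2) − (31/6)| < ε.

δ = min(6, (36/5)ε)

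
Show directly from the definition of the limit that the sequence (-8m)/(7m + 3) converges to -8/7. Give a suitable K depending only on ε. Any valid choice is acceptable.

K = (24/49)/ε

Let ε > 0. For m ≥ 1, |(-8m)/(7m + 3) + 8/7| = |24|/(7(7m + 3)) = 24/(7(7m + 3)).
Since 7m + 3 ≥ 7m for m ≥ 1, this is ≤ 24/(7·7m) = (24/49)/m.
So |(-8m)/(7m + 3) + 8/7| < ε whenever m > (24/49)/ε.
Take K = (24/49)/ε. If m > K then |(-8m)/(7m + 3) + 8/7| ≤ (24/49)/m < ε.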